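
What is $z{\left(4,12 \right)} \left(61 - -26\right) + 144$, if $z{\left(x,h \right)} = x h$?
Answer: $4320$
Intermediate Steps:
$z{\left(x,h \right)} = h x$
$z{\left(4,12 \right)} \left(61 - -26\right) + 144 = 12 \cdot 4 \left(61 - -26\right) + 144 = 48 \left(61 + 26\right) + 144 = 48 \cdot 87 + 144 = 4176 + 144 = 4320$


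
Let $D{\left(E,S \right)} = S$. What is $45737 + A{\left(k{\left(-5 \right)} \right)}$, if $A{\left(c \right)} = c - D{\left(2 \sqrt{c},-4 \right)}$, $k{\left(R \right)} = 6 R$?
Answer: $45711$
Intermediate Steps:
$A{\left(c \right)} = 4 + c$ ($A{\left(c \right)} = c - -4 = c + 4 = 4 + c$)
$45737 + A{\left(k{\left(-5 \right)} \right)} = 45737 + \left(4 + 6 \left(-5\right)\right) = 45737 + \left(4 - 30\right) = 45737 - 26 = 45711$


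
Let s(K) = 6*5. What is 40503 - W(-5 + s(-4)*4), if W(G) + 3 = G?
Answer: 40391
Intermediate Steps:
s(K) = 30
W(G) = -3 + G
40503 - W(-5 + s(-4)*4) = 40503 - (-3 + (-5 + 30*4)) = 40503 - (-3 + (-5 + 120)) = 40503 - (-3 + 115) = 40503 - 1*112 = 40503 - 112 = 40391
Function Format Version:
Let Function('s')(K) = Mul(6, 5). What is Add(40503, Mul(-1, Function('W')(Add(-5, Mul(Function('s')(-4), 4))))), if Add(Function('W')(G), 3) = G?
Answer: 40391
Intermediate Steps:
Function('s')(K) = 30
Function('W')(G) = Add(-3, G)
Add(40503, Mul(-1, Function('W')(Add(-5, Mul(Function('s')(-4), 4))))) = Add(40503, Mul(-1, Add(-3, Add(-5, Mul(30, 4))))) = Add(40503, Mul(-1, Add(-3, Add(-5, 120)))) = Add(40503, Mul(-1, Add(-3, 115))) = Add(40503, Mul(-1, 112)) = Add(40503, -112) = 40391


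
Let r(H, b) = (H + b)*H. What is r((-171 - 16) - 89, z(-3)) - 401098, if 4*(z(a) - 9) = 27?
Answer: -329269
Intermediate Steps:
z(a) = 63/4 (z(a) = 9 + (¼)*27 = 9 + 27/4 = 63/4)
r(H, b) = H*(H + b)
r((-171 - 16) - 89, z(-3)) - 401098 = ((-171 - 16) - 89)*(((-171 - 16) - 89) + 63/4) - 401098 = (-187 - 89)*((-187 - 89) + 63/4) - 401098 = -276*(-276 + 63/4) - 401098 = -276*(-1041/4) - 401098 = 71829 - 401098 = -329269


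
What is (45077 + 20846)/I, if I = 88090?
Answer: 65923/88090 ≈ 0.74836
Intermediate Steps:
(45077 + 20846)/I = (45077 + 20846)/88090 = 65923*(1/88090) = 65923/88090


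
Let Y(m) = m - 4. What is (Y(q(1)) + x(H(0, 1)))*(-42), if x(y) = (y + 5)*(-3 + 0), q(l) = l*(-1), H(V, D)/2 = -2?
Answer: 336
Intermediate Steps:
H(V, D) = -4 (H(V, D) = 2*(-2) = -4)
q(l) = -l
x(y) = -15 - 3*y (x(y) = (5 + y)*(-3) = -15 - 3*y)
Y(m) = -4 + m
(Y(q(1)) + x(H(0, 1)))*(-42) = ((-4 - 1*1) + (-15 - 3*(-4)))*(-42) = ((-4 - 1) + (-15 + 12))*(-42) = (-5 - 3)*(-42) = -8*(-42) = 336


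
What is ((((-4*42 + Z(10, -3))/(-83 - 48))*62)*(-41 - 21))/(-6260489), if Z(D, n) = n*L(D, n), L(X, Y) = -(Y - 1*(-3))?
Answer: 645792/820124059 ≈ 0.00078743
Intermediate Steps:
L(X, Y) = -3 - Y (L(X, Y) = -(Y + 3) = -(3 + Y) = -3 - Y)
Z(D, n) = n*(-3 - n)
((((-4*42 + Z(10, -3))/(-83 - 48))*62)*(-41 - 21))/(-6260489) = ((((-4*42 - 1*(-3)*(3 - 3))/(-83 - 48))*62)*(-41 - 21))/(-6260489) = ((((-168 - 1*(-3)*0)/(-131))*62)*(-62))*(-1/6260489) = ((((-168 + 0)*(-1/131))*62)*(-62))*(-1/6260489) = ((-168*(-1/131)*62)*(-62))*(-1/6260489) = (((168/131)*62)*(-62))*(-1/6260489) = ((10416/131)*(-62))*(-1/6260489) = -645792/131*(-1/6260489) = 645792/820124059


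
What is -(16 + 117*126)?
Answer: -14758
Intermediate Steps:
-(16 + 117*126) = -(16 + 14742) = -1*14758 = -14758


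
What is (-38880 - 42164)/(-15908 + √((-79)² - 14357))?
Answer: 322311988/63268145 + 40522*I*√2029/63268145 ≈ 5.0944 + 0.02885*I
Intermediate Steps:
(-38880 - 42164)/(-15908 + √((-79)² - 14357)) = -81044/(-15908 + √(6241 - 14357)) = -81044/(-15908 + √(-8116)) = -81044/(-15908 + 2*I*√2029)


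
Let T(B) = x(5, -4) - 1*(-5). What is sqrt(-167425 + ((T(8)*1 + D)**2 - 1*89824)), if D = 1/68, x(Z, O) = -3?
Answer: I*sqrt(1189500607)/68 ≈ 507.19*I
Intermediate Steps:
T(B) = 2 (T(B) = -3 - 1*(-5) = -3 + 5 = 2)
D = 1/68 ≈ 0.014706
sqrt(-167425 + ((T(8)*1 + D)**2 - 1*89824)) = sqrt(-167425 + ((2*1 + 1/68)**2 - 1*89824)) = sqrt(-167425 + ((2 + 1/68)**2 - 89824)) = sqrt(-167425 + ((137/68)**2 - 89824)) = sqrt(-167425 + (18769/4624 - 89824)) = sqrt(-167425 - 415327407/4624) = sqrt(-1189500607/4624) = I*sqrt(1189500607)/68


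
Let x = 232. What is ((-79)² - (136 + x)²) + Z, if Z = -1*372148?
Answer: -501331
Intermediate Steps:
Z = -372148
((-79)² - (136 + x)²) + Z = ((-79)² - (136 + 232)²) - 372148 = (6241 - 1*368²) - 372148 = (6241 - 1*135424) - 372148 = (6241 - 135424) - 372148 = -129183 - 372148 = -501331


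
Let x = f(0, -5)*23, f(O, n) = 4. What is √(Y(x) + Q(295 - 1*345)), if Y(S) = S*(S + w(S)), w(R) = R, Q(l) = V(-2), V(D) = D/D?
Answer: 9*√209 ≈ 130.11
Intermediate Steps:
V(D) = 1
Q(l) = 1
x = 92 (x = 4*23 = 92)
Y(S) = 2*S² (Y(S) = S*(S + S) = S*(2*S) = 2*S²)
√(Y(x) + Q(295 - 1*345)) = √(2*92² + 1) = √(2*8464 + 1) = √(16928 + 1) = √16929 = 9*√209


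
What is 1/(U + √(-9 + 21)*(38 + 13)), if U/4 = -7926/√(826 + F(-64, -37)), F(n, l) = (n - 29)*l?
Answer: 4267/(6*(-5284*√4267 + 72539*√3)) ≈ -0.0032396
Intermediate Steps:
F(n, l) = l*(-29 + n) (F(n, l) = (-29 + n)*l = l*(-29 + n))
U = -31704*√4267/4267 (U = 4*(-7926/√(826 - 37*(-29 - 64))) = 4*(-7926/√(826 - 37*(-93))) = 4*(-7926/√(826 + 3441)) = 4*(-7926*√4267/4267) = -31704*√4267/4267 ≈ -485.35)
1/(U + √(-9 + 21)*(38 + 13)) = 1/(-31704*√4267/4267 + √(-9 + 21)*(38 + 13)) = 1/(-31704*√4267/4267 + √12*51) = 1/(-31704*√4267/4267 + (2*√3)*51) = 1/(-31704*√4267/4267 + 102*√3) = 1/(102*√3 - 31704*√4267/4267)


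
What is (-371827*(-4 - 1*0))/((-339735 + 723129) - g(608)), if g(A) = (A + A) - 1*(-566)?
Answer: 371827/95403 ≈ 3.8974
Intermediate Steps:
g(A) = 566 + 2*A (g(A) = 2*A + 566 = 566 + 2*A)
(-371827*(-4 - 1*0))/((-339735 + 723129) - g(608)) = (-371827*(-4 - 1*0))/((-339735 + 723129) - (566 + 2*608)) = (-371827*(-4 + 0))/(383394 - (566 + 1216)) = (-371827*(-4))/(383394 - 1*1782) = 1487308/(383394 - 1782) = 1487308/381612 = 1487308*(1/381612) = 371827/95403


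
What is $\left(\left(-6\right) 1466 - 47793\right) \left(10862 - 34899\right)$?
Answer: $1360229793$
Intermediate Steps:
$\left(\left(-6\right) 1466 - 47793\right) \left(10862 - 34899\right) = \left(-8796 - 47793\right) \left(-24037\right) = \left(-56589\right) \left(-24037\right) = 1360229793$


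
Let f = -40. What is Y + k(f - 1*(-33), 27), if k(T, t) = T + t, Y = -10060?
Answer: -10040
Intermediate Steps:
Y + k(f - 1*(-33), 27) = -10060 + ((-40 - 1*(-33)) + 27) = -10060 + ((-40 + 33) + 27) = -10060 + (-7 + 27) = -10060 + 20 = -10040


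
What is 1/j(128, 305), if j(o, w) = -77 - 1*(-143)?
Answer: 1/66 ≈ 0.015152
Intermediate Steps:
j(o, w) = 66 (j(o, w) = -77 + 143 = 66)
1/j(128, 305) = 1/66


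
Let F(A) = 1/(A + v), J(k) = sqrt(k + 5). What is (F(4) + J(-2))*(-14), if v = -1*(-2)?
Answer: -7/3 - 14*sqrt(3) ≈ -26.582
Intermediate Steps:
v = 2
J(k) = sqrt(5 + k)
F(A) = 1/(2 + A) (F(A) = 1/(A + 2) = 1/(2 + A))
(F(4) + J(-2))*(-14) = (1/(2 + 4) + sqrt(5 - 2))*(-14) = (1/6 + sqrt(3))*(-14) = -7/3 - 14*sqrt(3)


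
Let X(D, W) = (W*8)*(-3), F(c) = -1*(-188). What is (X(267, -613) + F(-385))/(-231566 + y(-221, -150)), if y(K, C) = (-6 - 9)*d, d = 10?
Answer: -3725/57929 ≈ -0.064303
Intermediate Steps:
F(c) = 188
y(K, C) = -150 (y(K, C) = (-6 - 9)*10 = -15*10 = -150)
X(D, W) = -24*W (X(D, W) = (8*W)*(-3) = -24*W)
(X(267, -613) + F(-385))/(-231566 + y(-221, -150)) = (-24*(-613) + 188)/(-231566 - 150) = (14712 + 188)/(-231716) = 14900*(-1/231716) = -3725/57929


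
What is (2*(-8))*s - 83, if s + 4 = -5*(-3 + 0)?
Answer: -259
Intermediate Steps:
s = 11 (s = -4 - 5*(-3 + 0) = -4 - 5*(-3) = -4 + 15 = 11)
(2*(-8))*s - 83 = (2*(-8))*11 - 83 = -16*11 - 83 = -176 - 83 = -259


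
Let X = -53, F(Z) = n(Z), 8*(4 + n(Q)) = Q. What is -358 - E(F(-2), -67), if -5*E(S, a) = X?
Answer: -1843/5 ≈ -368.60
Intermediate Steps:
n(Q) = -4 + Q/8
F(Z) = -4 + Z/8
E(S, a) = 53/5 (E(S, a) = -⅕*(-53) = 53/5)
-358 - E(F(-2), -67) = -358 - 1*53/5 = -358 - 53/5 = -1843/5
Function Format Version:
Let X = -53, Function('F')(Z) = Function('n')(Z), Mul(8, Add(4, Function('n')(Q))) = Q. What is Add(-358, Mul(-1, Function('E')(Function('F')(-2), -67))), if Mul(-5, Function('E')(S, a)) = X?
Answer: Rational(-1843, 5) ≈ -368.60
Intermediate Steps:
Function('n')(Q) = Add(-4, Mul(Rational(1, 8), Q))
Function('F')(Z) = Add(-4, Mul(Rational(1, 8), Z))
Function('E')(S, a) = Rational(53, 5) (Function('E')(S, a) = Mul(Rational(-1, 5), -53) = Rational(53, 5))
Add(-358, Mul(-1, Function('E')(Function('F')(-2), -67))) = Add(-358, Mul(-1, Rational(53, 5))) = Add(-358, Rational(-53, 5)) = Rational(-1843, 5)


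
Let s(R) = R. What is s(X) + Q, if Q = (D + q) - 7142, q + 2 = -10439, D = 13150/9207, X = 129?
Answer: -160685828/9207 ≈ -17453.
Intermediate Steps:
D = 13150/9207 (D = 13150*(1/9207) = 13150/9207 ≈ 1.4283)
q = -10441 (q = -2 - 10439 = -10441)
Q = -161873531/9207 (Q = (13150/9207 - 10441) - 7142 = -96117137/9207 - 7142 = -161873531/9207 ≈ -17582.)
s(X) + Q = 129 - 161873531/9207 = -160685828/9207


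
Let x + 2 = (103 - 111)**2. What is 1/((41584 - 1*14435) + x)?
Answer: 1/27211 ≈ 3.6750e-5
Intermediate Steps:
x = 62 (x = -2 + (103 - 111)**2 = -2 + (-8)**2 = -2 + 64 = 62)
1/((41584 - 1*14435) + x) = 1/((41584 - 1*14435) + 62) = 1/((41584 - 14435) + 62) = 1/(27149 + 62) = 1/27211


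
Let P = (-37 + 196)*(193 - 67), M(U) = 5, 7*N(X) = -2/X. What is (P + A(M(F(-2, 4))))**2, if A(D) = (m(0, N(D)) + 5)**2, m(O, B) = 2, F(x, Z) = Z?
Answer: 403326889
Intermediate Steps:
N(X) = -2/(7*X) (N(X) = (-2/X)/7 = -2/(7*X))
A(D) = 49 (A(D) = (2 + 5)**2 = 7**2 = 49)
P = 20034 (P = 159*126 = 20034)
(P + A(M(F(-2, 4))))**2 = (20034 + 49)**2 = 20083**2 = 403326889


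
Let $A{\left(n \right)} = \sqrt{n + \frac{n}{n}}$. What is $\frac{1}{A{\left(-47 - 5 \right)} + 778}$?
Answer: $\frac{778}{605335} - \frac{i \sqrt{51}}{605335} \approx 0.0012852 - 1.1797 \cdot 10^{-5} i$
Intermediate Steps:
$A{\left(n \right)} = \sqrt{1 + n}$ ($A{\left(n \right)} = \sqrt{n + 1} = \sqrt{1 + n}$)
$\frac{1}{A{\left(-47 - 5 \right)} + 778} = \frac{1}{\sqrt{1 - 52} + 778} = \frac{1}{\sqrt{-51} + 778} = \frac{1}{i \sqrt{51} + 778} = \frac{1}{778 + i \sqrt{51}}$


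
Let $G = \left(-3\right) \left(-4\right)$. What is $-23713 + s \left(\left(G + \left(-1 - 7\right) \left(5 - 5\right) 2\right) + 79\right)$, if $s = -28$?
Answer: $-26261$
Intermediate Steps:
$G = 12$
$-23713 + s \left(\left(G + \left(-1 - 7\right) \left(5 - 5\right) 2\right) + 79\right) = -23713 - 28 \left(\left(12 + \left(-1 - 7\right) \left(5 - 5\right) 2\right) + 79\right) = -23713 - 28 \left(\left(12 + \left(-1 - 7\right) 0 \cdot 2\right) + 79\right) = -23713 - 28 \left(\left(12 + \left(-8\right) 0 \cdot 2\right) + 79\right) = -23713 - 28 \left(\left(12 + 0 \cdot 2\right) + 79\right) = -23713 - 28 \left(\left(12 + 0\right) + 79\right) = -23713 - 28 \left(12 + 79\right) = -23713 - 2548 = -26261$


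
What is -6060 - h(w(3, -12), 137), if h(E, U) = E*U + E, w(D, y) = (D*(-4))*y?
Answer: -25932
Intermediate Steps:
w(D, y) = -4*D*y (w(D, y) = (-4*D)*y = -4*D*y)
h(E, U) = E + E*U
-6060 - h(w(3, -12), 137) = -6060 - (-4*3*(-12))*(1 + 137) = -6060 - 144*138 = -6060 - 1*19872 = -6060 - 19872 = -25932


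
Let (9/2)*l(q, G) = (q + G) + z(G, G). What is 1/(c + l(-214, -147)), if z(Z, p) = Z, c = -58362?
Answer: -9/526274 ≈ -1.7101e-5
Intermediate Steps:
l(q, G) = 2*q/9 + 4*G/9 (l(q, G) = 2*((q + G) + G)/9 = 2*((G + q) + G)/9 = 2*(q + 2*G)/9 = 2*q/9 + 4*G/9)
1/(c + l(-214, -147)) = 1/(-58362 + ((2/9)*(-214) + (4/9)*(-147))) = 1/(-58362 + (-428/9 - 196/3)) = 1/(-58362 - 1016/9) = 1/(-526274/9) = -9/526274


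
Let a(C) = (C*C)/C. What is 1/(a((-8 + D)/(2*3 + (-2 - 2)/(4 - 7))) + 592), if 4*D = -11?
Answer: 88/51967 ≈ 0.0016934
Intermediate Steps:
D = -11/4 (D = (¼)*(-11) = -11/4 ≈ -2.7500)
a(C) = C (a(C) = C²/C = C)
1/(a((-8 + D)/(2*3 + (-2 - 2)/(4 - 7))) + 592) = 1/((-8 - 11/4)/(2*3 + (-2 - 2)/(4 - 7)) + 592) = 1/(-43/(4*(6 - 4/(-3))) + 592) = 1/(-43/(4*(6 - 4*(-⅓))) + 592) = 1/(-43/(4*(6 + 4/3)) + 592) = 1/(-43/(4*22/3) + 592) = 1/(-43/4*3/22 + 592) = 1/(-129/88 + 592) = 1/(51967/88) = 88/51967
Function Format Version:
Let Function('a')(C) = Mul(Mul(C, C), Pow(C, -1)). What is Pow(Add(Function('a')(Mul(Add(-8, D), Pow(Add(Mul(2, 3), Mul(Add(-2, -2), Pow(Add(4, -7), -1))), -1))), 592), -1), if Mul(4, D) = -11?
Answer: Rational(88, 51967) ≈ 0.0016934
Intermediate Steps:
D = Rational(-11, 4) (D = Mul(Rational(1, 4), -11) = Rational(-11, 4) ≈ -2.7500)
Function('a')(C) = C (Function('a')(C) = Mul(Pow(C, 2), Pow(C, -1)) = C)
Pow(Add(Function('a')(Mul(Add(-8, D), Pow(Add(Mul(2, 3), Mul(Add(-2, -2), Pow(Add(4, -7), -1))), -1))), 592), -1) = Pow(Add(Mul(Add(-8, Rational(-11, 4)), Pow(Add(Mul(2, 3), Mul(Add(-2, -2), Pow(Add(4, -7), -1))), -1)), 592), -1) = Pow(Add(Mul(Rational(-43, 4), Pow(Add(6, Mul(-4, Pow(-3, -1))), -1)), 592), -1) = Pow(Add(Mul(Rational(-43, 4), Pow(Add(6, Mul(-4, Rational(-1, 3))), -1)), 592), -1) = Pow(Add(Mul(Rational(-43, 4), Pow(Add(6, Rational(4, 3)), -1)), 592), -1) = Pow(Add(Mul(Rational(-43, 4), Pow(Rational(22, 3), -1)), 592), -1) = Pow(Add(Mul(Rational(-43, 4), Rational(3, 22)), 592), -1) = Pow(Add(Rational(-129, 88), 592), -1) = Pow(Rational(51967, 88), -1) = Rational(88, 51967)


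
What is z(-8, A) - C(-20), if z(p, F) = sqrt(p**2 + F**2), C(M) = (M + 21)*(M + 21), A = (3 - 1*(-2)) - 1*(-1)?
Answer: 9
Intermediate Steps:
A = 6 (A = (3 + 2) + 1 = 5 + 1 = 6)
C(M) = (21 + M)**2 (C(M) = (21 + M)*(21 + M) = (21 + M)**2)
z(p, F) = sqrt(F**2 + p**2)
z(-8, A) - C(-20) = sqrt(6**2 + (-8)**2) - (21 - 20)**2 = sqrt(36 + 64) - 1*1**2 = sqrt(100) - 1*1 = 10 - 1 = 9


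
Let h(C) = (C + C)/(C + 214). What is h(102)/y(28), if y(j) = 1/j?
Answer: 1428/79 ≈ 18.076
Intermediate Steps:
h(C) = 2*C/(214 + C) (h(C) = (2*C)/(214 + C) = 2*C/(214 + C))
h(102)/y(28) = (2*102/(214 + 102))/(1/28) = (2*102/316)/(1/28) = (2*102*(1/316))*28 = (51/79)*28 = 1428/79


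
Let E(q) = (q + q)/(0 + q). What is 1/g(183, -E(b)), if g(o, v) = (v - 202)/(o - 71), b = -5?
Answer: -28/51 ≈ -0.54902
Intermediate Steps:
E(q) = 2 (E(q) = (2*q)/q = 2)
g(o, v) = (-202 + v)/(-71 + o)
1/g(183, -E(b)) = 1/((-202 - 1*2)/(-71 + 183)) = 1/((-202 - 2)/112) = 1/((1/112)*(-204)) = 1/(-51/28) = -28/51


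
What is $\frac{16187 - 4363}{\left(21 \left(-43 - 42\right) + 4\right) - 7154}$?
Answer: $- \frac{11824}{8935} \approx -1.3233$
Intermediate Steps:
$\frac{16187 - 4363}{\left(21 \left(-43 - 42\right) + 4\right) - 7154} = \frac{11824}{\left(21 \left(-85\right) + 4\right) - 7154} = \frac{11824}{\left(-1785 + 4\right) - 7154} = \frac{11824}{-1781 - 7154} = \frac{11824}{-8935} = 11824 \left(- \frac{1}{8935}\right) = - \frac{11824}{8935}$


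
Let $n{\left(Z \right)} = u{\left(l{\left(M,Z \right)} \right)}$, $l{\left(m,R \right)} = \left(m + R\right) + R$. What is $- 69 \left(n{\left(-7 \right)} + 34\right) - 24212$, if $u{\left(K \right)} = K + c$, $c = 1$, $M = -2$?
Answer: $-25523$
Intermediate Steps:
$l{\left(m,R \right)} = m + 2 R$ ($l{\left(m,R \right)} = \left(R + m\right) + R = m + 2 R$)
$u{\left(K \right)} = 1 + K$ ($u{\left(K \right)} = K + 1 = 1 + K$)
$n{\left(Z \right)} = -1 + 2 Z$ ($n{\left(Z \right)} = 1 + \left(-2 + 2 Z\right) = -1 + 2 Z$)
$- 69 \left(n{\left(-7 \right)} + 34\right) - 24212 = - 69 \left(\left(-1 + 2 \left(-7\right)\right) + 34\right) - 24212 = - 69 \left(\left(-1 - 14\right) + 34\right) - 24212 = - 69 \left(-15 + 34\right) - 24212 = \left(-69\right) 19 - 24212 = -1311 - 24212 = -25523$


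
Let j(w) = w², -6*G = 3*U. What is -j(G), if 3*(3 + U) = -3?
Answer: -4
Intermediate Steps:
U = -4 (U = -3 + (⅓)*(-3) = -3 - 1 = -4)
G = 2 (G = -(-4)/2 = -⅙*(-12) = 2)
-j(G) = -1*2² = -1*4 = -4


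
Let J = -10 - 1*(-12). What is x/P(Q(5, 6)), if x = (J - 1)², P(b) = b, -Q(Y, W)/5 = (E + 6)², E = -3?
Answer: -1/45 ≈ -0.022222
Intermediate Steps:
J = 2 (J = -10 + 12 = 2)
Q(Y, W) = -45 (Q(Y, W) = -5*(-3 + 6)² = -5*3² = -5*9 = -45)
x = 1 (x = (2 - 1)² = 1² = 1)
x/P(Q(5, 6)) = 1/(-45) = 1*(-1/45) = -1/45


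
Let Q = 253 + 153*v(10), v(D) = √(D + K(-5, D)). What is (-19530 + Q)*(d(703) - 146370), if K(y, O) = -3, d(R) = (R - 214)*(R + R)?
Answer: -10432018428 + 82798092*√7 ≈ -1.0213e+10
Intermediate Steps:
d(R) = 2*R*(-214 + R) (d(R) = (-214 + R)*(2*R) = 2*R*(-214 + R))
v(D) = √(-3 + D) (v(D) = √(D - 3) = √(-3 + D))
Q = 253 + 153*√7 (Q = 253 + 153*√(-3 + 10) = 253 + 153*√7 ≈ 657.80)
(-19530 + Q)*(d(703) - 146370) = (-19530 + (253 + 153*√7))*(2*703*(-214 + 703) - 146370) = (-19277 + 153*√7)*(2*703*489 - 146370) = (-19277 + 153*√7)*(687534 - 146370) = (-19277 + 153*√7)*541164 = -10432018428 + 82798092*√7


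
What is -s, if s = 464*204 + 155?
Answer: -94811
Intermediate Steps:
s = 94811 (s = 94656 + 155 = 94811)
-s = -1*94811 = -94811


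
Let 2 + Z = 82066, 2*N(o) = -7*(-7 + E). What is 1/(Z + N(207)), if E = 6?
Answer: 2/164135 ≈ 1.2185e-5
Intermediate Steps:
N(o) = 7/2 (N(o) = (-7*(-7 + 6))/2 = (-7*(-1))/2 = (1/2)*7 = 7/2)
Z = 82064 (Z = -2 + 82066 = 82064)
1/(Z + N(207)) = 1/(82064 + 7/2) = 1/(164135/2) = 2/164135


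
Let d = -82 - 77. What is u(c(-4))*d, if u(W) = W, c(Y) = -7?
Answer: 1113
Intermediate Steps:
d = -159
u(c(-4))*d = -7*(-159) = 1113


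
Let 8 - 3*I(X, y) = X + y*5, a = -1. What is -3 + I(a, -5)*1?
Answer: 25/3 ≈ 8.3333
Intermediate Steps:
I(X, y) = 8/3 - 5*y/3 - X/3 (I(X, y) = 8/3 - (X + y*5)/3 = 8/3 - (X + 5*y)/3 = 8/3 + (-5*y/3 - X/3) = 8/3 - 5*y/3 - X/3)
-3 + I(a, -5)*1 = -3 + (8/3 - 5/3*(-5) - 1/3*(-1))*1 = -3 + (8/3 + 25/3 + 1/3)*1 = -3 + (34/3)*1 = -3 + 34/3 = 25/3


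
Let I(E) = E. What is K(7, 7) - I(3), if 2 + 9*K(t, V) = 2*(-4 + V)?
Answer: -23/9 ≈ -2.5556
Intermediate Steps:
K(t, V) = -10/9 + 2*V/9 (K(t, V) = -2/9 + (2*(-4 + V))/9 = -2/9 + (-8 + 2*V)/9 = -2/9 + (-8/9 + 2*V/9) = -10/9 + 2*V/9)
K(7, 7) - I(3) = (-10/9 + (2/9)*7) - 1*3 = (-10/9 + 14/9) - 3 = 4/9 - 3 = -23/9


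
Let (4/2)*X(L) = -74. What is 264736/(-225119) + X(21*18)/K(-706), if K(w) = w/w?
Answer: -8594139/225119 ≈ -38.176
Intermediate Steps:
X(L) = -37 (X(L) = (½)*(-74) = -37)
K(w) = 1
264736/(-225119) + X(21*18)/K(-706) = 264736/(-225119) - 37/1 = 264736*(-1/225119) - 37*1 = -264736/225119 - 37 = -8594139/225119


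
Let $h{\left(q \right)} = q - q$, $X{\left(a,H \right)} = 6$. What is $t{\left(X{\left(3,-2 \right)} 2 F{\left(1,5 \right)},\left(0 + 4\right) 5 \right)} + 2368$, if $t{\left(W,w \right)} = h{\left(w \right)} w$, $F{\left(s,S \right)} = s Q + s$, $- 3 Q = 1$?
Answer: $2368$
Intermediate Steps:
$Q = - \frac{1}{3}$ ($Q = \left(- \frac{1}{3}\right) 1 = - \frac{1}{3} \approx -0.33333$)
$F{\left(s,S \right)} = \frac{2 s}{3}$ ($F{\left(s,S \right)} = s \left(- \frac{1}{3}\right) + s = - \frac{s}{3} + s = \frac{2 s}{3}$)
$h{\left(q \right)} = 0$
$t{\left(W,w \right)} = 0$ ($t{\left(W,w \right)} = 0 w = 0$)
$t{\left(X{\left(3,-2 \right)} 2 F{\left(1,5 \right)},\left(0 + 4\right) 5 \right)} + 2368 = 0 + 2368 = 2368$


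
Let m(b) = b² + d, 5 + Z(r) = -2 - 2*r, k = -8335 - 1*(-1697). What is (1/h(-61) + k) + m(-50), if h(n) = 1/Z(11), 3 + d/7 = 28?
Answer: -3992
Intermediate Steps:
k = -6638 (k = -8335 + 1697 = -6638)
d = 175 (d = -21 + 7*28 = -21 + 196 = 175)
Z(r) = -7 - 2*r (Z(r) = -5 + (-2 - 2*r) = -7 - 2*r)
m(b) = 175 + b² (m(b) = b² + 175 = 175 + b²)
h(n) = -1/29 (h(n) = 1/(-7 - 2*11) = 1/(-7 - 22) = 1/(-29) = -1/29)
(1/h(-61) + k) + m(-50) = (1/(-1/29) - 6638) + (175 + (-50)²) = (-29 - 6638) + (175 + 2500) = -6667 + 2675 = -3992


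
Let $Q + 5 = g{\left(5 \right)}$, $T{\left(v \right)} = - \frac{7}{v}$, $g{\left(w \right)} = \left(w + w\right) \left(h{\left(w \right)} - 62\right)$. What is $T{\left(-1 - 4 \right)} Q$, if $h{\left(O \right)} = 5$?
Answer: $-805$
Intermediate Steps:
$g{\left(w \right)} = - 114 w$ ($g{\left(w \right)} = \left(w + w\right) \left(5 - 62\right) = 2 w \left(-57\right) = - 114 w$)
$Q = -575$ ($Q = -5 - 570 = -575$)
$T{\left(-1 - 4 \right)} Q = - \frac{7}{-1 - 4} \left(-575\right) = - \frac{7}{-5} \left(-575\right) = \left(-7\right) \left(- \frac{1}{5}\right) \left(-575\right) = \frac{7}{5} \left(-575\right) = -805$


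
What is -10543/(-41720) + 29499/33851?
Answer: 1587589373/1412263720 ≈ 1.1241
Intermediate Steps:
-10543/(-41720) + 29499/33851 = -10543*(-1/41720) + 29499*(1/33851) = 10543/41720 + 29499/33851 = 1587589373/1412263720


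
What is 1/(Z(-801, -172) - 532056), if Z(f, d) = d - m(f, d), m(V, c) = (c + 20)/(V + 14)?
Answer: -787/418863588 ≈ -1.8789e-6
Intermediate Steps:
m(V, c) = (20 + c)/(14 + V)
Z(f, d) = d - (20 + d)/(14 + f)
1/(Z(-801, -172) - 532056) = 1/((-20 - 1*(-172) - 172*(14 - 801))/(14 - 801) - 532056) = 1/((-20 + 172 - 172*(-787))/(-787) - 532056) = 1/(-(-20 + 172 + 135364)/787 - 532056) = 1/(-1/787*135516 - 532056) = 1/(-135516/787 - 532056) = 1/(-418863588/787) = -787/418863588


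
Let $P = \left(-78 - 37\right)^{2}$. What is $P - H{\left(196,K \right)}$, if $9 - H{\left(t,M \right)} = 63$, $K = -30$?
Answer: $13279$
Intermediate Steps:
$H{\left(t,M \right)} = -54$ ($H{\left(t,M \right)} = 9 - 63 = -54$)
$P = 13225$ ($P = \left(-115\right)^{2} = 13225$)
$P - H{\left(196,K \right)} = 13225 - -54 = 13225 + 54 = 13279$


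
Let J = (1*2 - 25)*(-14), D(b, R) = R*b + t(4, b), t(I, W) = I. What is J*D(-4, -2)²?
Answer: 46368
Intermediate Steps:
D(b, R) = 4 + R*b (D(b, R) = R*b + 4 = 4 + R*b)
J = 322 (J = (2 - 25)*(-14) = -23*(-14) = 322)
J*D(-4, -2)² = 322*(4 - 2*(-4))² = 322*(4 + 8)² = 322*12² = 322*144 = 46368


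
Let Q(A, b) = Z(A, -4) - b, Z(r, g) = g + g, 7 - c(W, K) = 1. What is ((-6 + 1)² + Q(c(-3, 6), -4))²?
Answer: 441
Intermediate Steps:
c(W, K) = 6 (c(W, K) = 7 - 1*1 = 7 - 1 = 6)
Z(r, g) = 2*g
Q(A, b) = -8 - b (Q(A, b) = 2*(-4) - b = -8 - b)
((-6 + 1)² + Q(c(-3, 6), -4))² = ((-6 + 1)² + (-8 - 1*(-4)))² = ((-5)² + (-8 + 4))² = (25 - 4)² = 21² = 441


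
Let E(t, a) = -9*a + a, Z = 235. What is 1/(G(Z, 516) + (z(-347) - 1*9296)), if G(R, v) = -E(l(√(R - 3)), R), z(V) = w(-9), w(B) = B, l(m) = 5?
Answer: -1/7425 ≈ -0.00013468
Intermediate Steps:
z(V) = -9
E(t, a) = -8*a
G(R, v) = 8*R (G(R, v) = -(-8)*R = 8*R)
1/(G(Z, 516) + (z(-347) - 1*9296)) = 1/(8*235 + (-9 - 1*9296)) = 1/(1880 + (-9 - 9296)) = 1/(1880 - 9305) = 1/(-7425) = -1/7425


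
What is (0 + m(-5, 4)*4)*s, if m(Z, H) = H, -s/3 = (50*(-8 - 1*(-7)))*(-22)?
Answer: -52800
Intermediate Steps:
s = -3300 (s = -3*50*(-8 - 1*(-7))*(-22) = -3*50*(-8 + 7)*(-22) = -3*50*(-1)*(-22) = -(-150)*(-22) = -3*1100 = -3300)
(0 + m(-5, 4)*4)*s = (0 + 4*4)*(-3300) = (0 + 16)*(-3300) = 16*(-3300) = -52800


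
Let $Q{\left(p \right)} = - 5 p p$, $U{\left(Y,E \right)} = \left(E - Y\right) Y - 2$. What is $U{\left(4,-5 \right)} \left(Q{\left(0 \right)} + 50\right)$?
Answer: $-1900$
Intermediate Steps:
$U{\left(Y,E \right)} = -2 + Y \left(E - Y\right)$ ($U{\left(Y,E \right)} = Y \left(E - Y\right) - 2 = -2 + Y \left(E - Y\right)$)
$Q{\left(p \right)} = - 5 p^{2}$
$U{\left(4,-5 \right)} \left(Q{\left(0 \right)} + 50\right) = \left(-2 - 4^{2} - 20\right) \left(- 5 \cdot 0^{2} + 50\right) = \left(-2 - 16 - 20\right) \left(\left(-5\right) 0 + 50\right) = \left(-2 - 16 - 20\right) \left(0 + 50\right) = \left(-38\right) 50 = -1900$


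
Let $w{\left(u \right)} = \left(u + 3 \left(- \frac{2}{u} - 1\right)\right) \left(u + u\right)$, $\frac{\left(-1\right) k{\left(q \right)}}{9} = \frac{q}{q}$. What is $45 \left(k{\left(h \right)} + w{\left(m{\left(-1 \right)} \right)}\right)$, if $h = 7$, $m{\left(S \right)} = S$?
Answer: $-585$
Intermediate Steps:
$k{\left(q \right)} = -9$ ($k{\left(q \right)} = - 9 \frac{q}{q} = \left(-9\right) 1 = -9$)
$w{\left(u \right)} = 2 u \left(-3 + u - \frac{6}{u}\right)$ ($w{\left(u \right)} = \left(u + 3 \left(-1 - \frac{2}{u}\right)\right) 2 u = \left(u - \left(3 + \frac{6}{u}\right)\right) 2 u = \left(-3 + u - \frac{6}{u}\right) 2 u = 2 u \left(-3 + u - \frac{6}{u}\right)$)
$45 \left(k{\left(h \right)} + w{\left(m{\left(-1 \right)} \right)}\right) = 45 \left(-9 - \left(6 - 2\right)\right) = 45 \left(-9 + \left(-12 + 6 + 2 \cdot 1\right)\right) = 45 \left(-9 + \left(-12 + 6 + 2\right)\right) = 45 \left(-9 - 4\right) = 45 \left(-13\right) = -585$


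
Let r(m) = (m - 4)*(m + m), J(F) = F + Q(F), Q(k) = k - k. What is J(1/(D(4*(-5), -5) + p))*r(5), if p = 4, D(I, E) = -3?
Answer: 10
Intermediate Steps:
Q(k) = 0
J(F) = F (J(F) = F + 0 = F)
r(m) = 2*m*(-4 + m) (r(m) = (-4 + m)*(2*m) = 2*m*(-4 + m))
J(1/(D(4*(-5), -5) + p))*r(5) = (2*5*(-4 + 5))/(-3 + 4) = (2*5*1)/1 = 1*10 = 10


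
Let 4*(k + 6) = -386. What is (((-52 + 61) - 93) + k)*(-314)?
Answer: 58561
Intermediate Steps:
k = -205/2 (k = -6 + (¼)*(-386) = -6 - 193/2 = -205/2 ≈ -102.50)
(((-52 + 61) - 93) + k)*(-314) = (((-52 + 61) - 93) - 205/2)*(-314) = ((9 - 93) - 205/2)*(-314) = (-84 - 205/2)*(-314) = -373/2*(-314) = 58561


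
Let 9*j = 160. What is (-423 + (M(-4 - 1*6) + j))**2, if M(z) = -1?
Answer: 13366336/81 ≈ 1.6502e+5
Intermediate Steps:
j = 160/9 (j = (1/9)*160 = 160/9 ≈ 17.778)
(-423 + (M(-4 - 1*6) + j))**2 = (-423 + (-1 + 160/9))**2 = (-423 + 151/9)**2 = (-3656/9)**2 = 13366336/81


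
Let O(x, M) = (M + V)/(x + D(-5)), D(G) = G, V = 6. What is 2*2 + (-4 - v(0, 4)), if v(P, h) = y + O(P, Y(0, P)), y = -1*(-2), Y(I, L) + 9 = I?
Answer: -13/5 ≈ -2.6000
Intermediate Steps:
Y(I, L) = -9 + I
y = 2
O(x, M) = (6 + M)/(-5 + x) (O(x, M) = (M + 6)/(x - 5) = (6 + M)/(-5 + x))
v(P, h) = 2 - 3/(-5 + P) (v(P, h) = 2 + (6 + (-9 + 0))/(-5 + P) = 2 + (6 - 9)/(-5 + P) = 2 - 3/(-5 + P))
2*2 + (-4 - v(0, 4)) = 2*2 + (-4 - (-13 + 2*0)/(-5 + 0)) = 4 + (-4 - (-13 + 0)/(-5)) = 4 + (-4 - (-1)*(-13)/5) = 4 + (-4 - 1*13/5) = 4 + (-4 - 13/5) = 4 - 33/5 = -13/5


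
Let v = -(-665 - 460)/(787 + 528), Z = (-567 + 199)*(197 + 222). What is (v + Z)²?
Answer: 1644486683257441/69169 ≈ 2.3775e+10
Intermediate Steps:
Z = -154192 (Z = -368*419 = -154192)
v = 225/263 (v = -(-1125)/1315 = -1*(-225/263) = 225/263 ≈ 0.85551)
(v + Z)² = (225/263 - 154192)² = (-40552271/263)² = 1644486683257441/69169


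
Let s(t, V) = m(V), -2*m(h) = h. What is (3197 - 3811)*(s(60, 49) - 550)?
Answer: 352743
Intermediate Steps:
m(h) = -h/2
s(t, V) = -V/2
(3197 - 3811)*(s(60, 49) - 550) = (3197 - 3811)*(-1/2*49 - 550) = -614*(-49/2 - 550) = -614*(-1149/2) = 352743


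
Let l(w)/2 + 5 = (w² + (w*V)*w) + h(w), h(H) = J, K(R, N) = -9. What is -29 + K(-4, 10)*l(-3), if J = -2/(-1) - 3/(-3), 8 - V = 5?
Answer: -641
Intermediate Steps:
V = 3 (V = 8 - 1*5 = 8 - 5 = 3)
J = 3 (J = -2*(-1) - 3*(-⅓) = 2 + 1 = 3)
h(H) = 3
l(w) = -4 + 8*w² (l(w) = -10 + 2*((w² + (w*3)*w) + 3) = -10 + 2*((w² + (3*w)*w) + 3) = -10 + 2*((w² + 3*w²) + 3) = -10 + 2*(4*w² + 3) = -10 + 2*(3 + 4*w²) = -10 + (6 + 8*w²) = -4 + 8*w²)
-29 + K(-4, 10)*l(-3) = -29 - 9*(-4 + 8*(-3)²) = -29 - 9*(-4 + 8*9) = -29 - 9*(-4 + 72) = -29 - 9*68 = -29 - 612 = -641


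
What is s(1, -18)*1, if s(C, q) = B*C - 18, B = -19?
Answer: -37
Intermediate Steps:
s(C, q) = -18 - 19*C (s(C, q) = -19*C - 18 = -18 - 19*C)
s(1, -18)*1 = (-18 - 19*1)*1 = (-18 - 19)*1 = -37*1 = -37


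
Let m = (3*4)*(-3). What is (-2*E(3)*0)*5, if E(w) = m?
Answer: 0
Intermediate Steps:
m = -36 (m = 12*(-3) = -36)
E(w) = -36
(-2*E(3)*0)*5 = (-2*(-36)*0)*5 = (72*0)*5 = 0*5 = 0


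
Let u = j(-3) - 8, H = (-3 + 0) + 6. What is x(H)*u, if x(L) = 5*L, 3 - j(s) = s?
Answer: -30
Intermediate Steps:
j(s) = 3 - s
H = 3 (H = -3 + 6 = 3)
u = -2 (u = (3 - 1*(-3)) - 8 = (3 + 3) - 8 = 6 - 8 = -2)
x(H)*u = (5*3)*(-2) = 15*(-2) = -30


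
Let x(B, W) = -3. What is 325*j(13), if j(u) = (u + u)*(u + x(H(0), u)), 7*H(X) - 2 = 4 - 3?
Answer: 84500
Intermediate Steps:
H(X) = 3/7 (H(X) = 2/7 + (4 - 3)/7 = 2/7 + (⅐)*1 = 2/7 + ⅐ = 3/7)
j(u) = 2*u*(-3 + u) (j(u) = (u + u)*(u - 3) = (2*u)*(-3 + u) = 2*u*(-3 + u))
325*j(13) = 325*(2*13*(-3 + 13)) = 325*(2*13*10) = 325*260 = 84500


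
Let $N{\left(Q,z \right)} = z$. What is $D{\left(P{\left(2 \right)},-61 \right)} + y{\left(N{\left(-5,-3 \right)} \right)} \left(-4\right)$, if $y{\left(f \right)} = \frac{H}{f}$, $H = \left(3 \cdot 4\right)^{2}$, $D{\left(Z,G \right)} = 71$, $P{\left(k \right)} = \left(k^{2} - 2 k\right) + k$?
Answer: $263$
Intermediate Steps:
$P{\left(k \right)} = k^{2} - k$
$H = 144$ ($H = 12^{2} = 144$)
$y{\left(f \right)} = \frac{144}{f}$
$D{\left(P{\left(2 \right)},-61 \right)} + y{\left(N{\left(-5,-3 \right)} \right)} \left(-4\right) = 71 + \frac{144}{-3} \left(-4\right) = 71 + 144 \left(- \frac{1}{3}\right) \left(-4\right) = 71 - -192 = 71 + 192 = 263$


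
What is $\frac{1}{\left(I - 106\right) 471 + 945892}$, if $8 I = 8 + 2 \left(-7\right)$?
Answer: $\frac{4}{3582451} \approx 1.1166 \cdot 10^{-6}$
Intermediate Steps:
$I = - \frac{3}{4}$ ($I = \frac{8 + 2 \left(-7\right)}{8} = \frac{8 - 14}{8} = \frac{1}{8} \left(-6\right) = - \frac{3}{4} \approx -0.75$)
$\frac{1}{\left(I - 106\right) 471 + 945892} = \frac{1}{\left(- \frac{3}{4} - 106\right) 471 + 945892} = \frac{1}{\left(- \frac{427}{4}\right) 471 + 945892} = \frac{1}{- \frac{201117}{4} + 945892} = \frac{1}{\frac{3582451}{4}} = \frac{4}{3582451}$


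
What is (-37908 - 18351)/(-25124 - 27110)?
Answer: 8037/7462 ≈ 1.0771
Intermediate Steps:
(-37908 - 18351)/(-25124 - 27110) = -56259/(-52234) = -56259*(-1/52234) = 8037/7462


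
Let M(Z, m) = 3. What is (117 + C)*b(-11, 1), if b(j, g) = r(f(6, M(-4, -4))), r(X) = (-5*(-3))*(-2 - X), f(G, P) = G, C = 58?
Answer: -21000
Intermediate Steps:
r(X) = -30 - 15*X (r(X) = 15*(-2 - X) = -30 - 15*X)
b(j, g) = -120 (b(j, g) = -30 - 15*6 = -30 - 90 = -120)
(117 + C)*b(-11, 1) = (117 + 58)*(-120) = 175*(-120) = -21000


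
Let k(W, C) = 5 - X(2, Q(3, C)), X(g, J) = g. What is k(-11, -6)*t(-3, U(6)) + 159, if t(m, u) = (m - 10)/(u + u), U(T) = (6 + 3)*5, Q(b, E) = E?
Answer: 4757/30 ≈ 158.57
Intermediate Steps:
U(T) = 45 (U(T) = 9*5 = 45)
k(W, C) = 3 (k(W, C) = 5 - 1*2 = 5 - 2 = 3)
t(m, u) = (-10 + m)/(2*u) (t(m, u) = (-10 + m)/((2*u)) = (-10 + m)*(1/(2*u)) = (-10 + m)/(2*u))
k(-11, -6)*t(-3, U(6)) + 159 = 3*((½)*(-10 - 3)/45) + 159 = 3*((½)*(1/45)*(-13)) + 159 = 3*(-13/90) + 159 = -13/30 + 159 = 4757/30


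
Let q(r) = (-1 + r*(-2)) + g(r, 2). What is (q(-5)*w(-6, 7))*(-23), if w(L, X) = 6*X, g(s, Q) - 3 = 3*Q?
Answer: -17388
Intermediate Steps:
g(s, Q) = 3 + 3*Q
q(r) = 8 - 2*r (q(r) = (-1 + r*(-2)) + (3 + 3*2) = (-1 - 2*r) + (3 + 6) = (-1 - 2*r) + 9 = 8 - 2*r)
(q(-5)*w(-6, 7))*(-23) = ((8 - 2*(-5))*(6*7))*(-23) = ((8 + 10)*42)*(-23) = (18*42)*(-23) = 756*(-23) = -17388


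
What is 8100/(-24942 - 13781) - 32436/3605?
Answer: -1285219728/139596415 ≈ -9.2067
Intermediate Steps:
8100/(-24942 - 13781) - 32436/3605 = 8100/(-38723) - 32436*1/3605 = 8100*(-1/38723) - 32436/3605 = -8100/38723 - 32436/3605 = -1285219728/139596415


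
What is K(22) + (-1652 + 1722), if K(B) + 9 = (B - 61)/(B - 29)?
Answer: 466/7 ≈ 66.571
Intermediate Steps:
K(B) = -9 + (-61 + B)/(-29 + B) (K(B) = -9 + (B - 61)/(B - 29) = -9 + (-61 + B)/(-29 + B))
K(22) + (-1652 + 1722) = 8*(25 - 1*22)/(-29 + 22) + (-1652 + 1722) = 8*(25 - 22)/(-7) + 70 = 8*(-⅐)*3 + 70 = -24/7 + 70 = 466/7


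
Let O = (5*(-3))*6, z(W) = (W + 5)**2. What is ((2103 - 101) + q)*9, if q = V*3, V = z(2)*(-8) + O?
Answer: 5004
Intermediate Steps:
z(W) = (5 + W)**2
O = -90 (O = -15*6 = -90)
V = -482 (V = (5 + 2)**2*(-8) - 90 = 7**2*(-8) - 90 = 49*(-8) - 90 = -392 - 90 = -482)
q = -1446 (q = -482*3 = -1446)
((2103 - 101) + q)*9 = ((2103 - 101) - 1446)*9 = (2002 - 1446)*9 = 556*9 = 5004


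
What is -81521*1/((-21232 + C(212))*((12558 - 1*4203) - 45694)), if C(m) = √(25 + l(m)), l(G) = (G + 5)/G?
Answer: -366941020864/3568455863471969 - 489126*√32489/3568455863471969 ≈ -0.00010285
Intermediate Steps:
l(G) = (5 + G)/G
C(m) = √(25 + (5 + m)/m)
-81521*1/((-21232 + C(212))*((12558 - 1*4203) - 45694)) = -81521*1/((-21232 + √(26 + 5/212))*((12558 - 1*4203) - 45694)) = -81521*1/((-21232 + √(26 + 5*(1/212)))*((12558 - 4203) - 45694)) = -81521*1/((-21232 + √(26 + 5/212))*(8355 - 45694)) = -81521*(-1/(37339*(-21232 + √(5517/212)))) = -81521*(-1/(37339*(-21232 + 3*√32489/106))) = -81521/(792781648 - 112017*√32489/106)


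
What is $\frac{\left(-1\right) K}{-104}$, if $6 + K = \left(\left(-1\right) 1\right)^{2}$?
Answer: $- \frac{5}{104} \approx -0.048077$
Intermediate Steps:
$K = -5$ ($K = -6 + \left(\left(-1\right) 1\right)^{2} = -6 + \left(-1\right)^{2} = -6 + 1 = -5$)
$\frac{\left(-1\right) K}{-104} = \frac{\left(-1\right) \left(-5\right)}{-104} = 5 \left(- \frac{1}{104}\right) = - \frac{5}{104}$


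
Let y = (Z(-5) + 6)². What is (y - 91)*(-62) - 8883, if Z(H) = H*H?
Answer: -62823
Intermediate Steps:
Z(H) = H²
y = 961 (y = ((-5)² + 6)² = (25 + 6)² = 31² = 961)
(y - 91)*(-62) - 8883 = (961 - 91)*(-62) - 8883 = 870*(-62) - 8883 = -53940 - 8883 = -62823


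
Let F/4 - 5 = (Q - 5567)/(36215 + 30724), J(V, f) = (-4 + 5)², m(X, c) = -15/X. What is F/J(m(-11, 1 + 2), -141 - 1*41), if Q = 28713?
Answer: 1431364/66939 ≈ 21.383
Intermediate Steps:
J(V, f) = 1 (J(V, f) = 1² = 1)
F = 1431364/66939 (F = 20 + 4*((28713 - 5567)/(36215 + 30724)) = 20 + 4*(23146/66939) = 20 + 92584/66939 = 1431364/66939 ≈ 21.383)
F/J(m(-11, 1 + 2), -141 - 1*41) = (1431364/66939)/1 = (1431364/66939)*1 = 1431364/66939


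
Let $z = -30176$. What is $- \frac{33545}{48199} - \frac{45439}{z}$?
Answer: $\frac{1177860441}{1454453024} \approx 0.80983$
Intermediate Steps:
$- \frac{33545}{48199} - \frac{45439}{z} = - \frac{33545}{48199} - \frac{45439}{-30176} = \left(-33545\right) \frac{1}{48199} - - \frac{45439}{30176} = - \frac{33545}{48199} + \frac{45439}{30176} = \frac{1177860441}{1454453024}$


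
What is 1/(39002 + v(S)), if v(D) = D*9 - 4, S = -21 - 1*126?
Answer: 1/37675 ≈ 2.6543e-5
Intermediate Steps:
S = -147 (S = -21 - 126 = -147)
v(D) = -4 + 9*D (v(D) = 9*D - 4 = -4 + 9*D)
1/(39002 + v(S)) = 1/(39002 + (-4 + 9*(-147))) = 1/(39002 + (-4 - 1323)) = 1/(39002 - 1327) = 1/37675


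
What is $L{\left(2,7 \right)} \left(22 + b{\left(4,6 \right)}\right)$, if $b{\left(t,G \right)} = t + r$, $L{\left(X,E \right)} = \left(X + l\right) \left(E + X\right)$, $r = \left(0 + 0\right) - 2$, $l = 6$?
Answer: $1728$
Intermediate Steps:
$r = -2$ ($r = 0 - 2 = -2$)
$L{\left(X,E \right)} = \left(6 + X\right) \left(E + X\right)$ ($L{\left(X,E \right)} = \left(X + 6\right) \left(E + X\right) = \left(6 + X\right) \left(E + X\right)$)
$b{\left(t,G \right)} = -2 + t$ ($b{\left(t,G \right)} = t - 2 = -2 + t$)
$L{\left(2,7 \right)} \left(22 + b{\left(4,6 \right)}\right) = \left(2^{2} + 6 \cdot 7 + 6 \cdot 2 + 7 \cdot 2\right) \left(22 + \left(-2 + 4\right)\right) = \left(4 + 42 + 12 + 14\right) \left(22 + 2\right) = 72 \cdot 24 = 1728$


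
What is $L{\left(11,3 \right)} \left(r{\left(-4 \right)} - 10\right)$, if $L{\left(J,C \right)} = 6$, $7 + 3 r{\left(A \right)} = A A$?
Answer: $-42$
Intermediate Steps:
$r{\left(A \right)} = - \frac{7}{3} + \frac{A^{2}}{3}$ ($r{\left(A \right)} = - \frac{7}{3} + \frac{A A}{3} = - \frac{7}{3} + \frac{A^{2}}{3}$)
$L{\left(11,3 \right)} \left(r{\left(-4 \right)} - 10\right) = 6 \left(\left(- \frac{7}{3} + \frac{\left(-4\right)^{2}}{3}\right) - 10\right) = 6 \left(\left(- \frac{7}{3} + \frac{1}{3} \cdot 16\right) - 10\right) = 6 \left(\left(- \frac{7}{3} + \frac{16}{3}\right) - 10\right) = 6 \left(3 - 10\right) = 6 \left(-7\right) = -42$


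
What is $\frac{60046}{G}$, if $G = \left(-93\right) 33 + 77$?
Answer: $- \frac{30023}{1496} \approx -20.069$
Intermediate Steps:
$G = -2992$ ($G = -3069 + 77 = -2992$)
$\frac{60046}{G} = \frac{60046}{-2992} = 60046 \left(- \frac{1}{2992}\right) = - \frac{30023}{1496}$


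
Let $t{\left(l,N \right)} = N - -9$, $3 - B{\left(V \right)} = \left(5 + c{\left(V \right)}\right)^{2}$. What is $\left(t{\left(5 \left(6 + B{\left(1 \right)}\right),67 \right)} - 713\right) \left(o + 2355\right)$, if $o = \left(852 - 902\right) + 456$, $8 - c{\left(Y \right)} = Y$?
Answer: $-1758757$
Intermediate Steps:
$c{\left(Y \right)} = 8 - Y$
$B{\left(V \right)} = 3 - \left(13 - V\right)^{2}$ ($B{\left(V \right)} = 3 - \left(5 - \left(-8 + V\right)\right)^{2} = 3 - \left(13 - V\right)^{2}$)
$t{\left(l,N \right)} = 9 + N$ ($t{\left(l,N \right)} = N + 9 = 9 + N$)
$o = 406$ ($o = \left(852 - 902\right) + 456 = -50 + 456 = 406$)
$\left(t{\left(5 \left(6 + B{\left(1 \right)}\right),67 \right)} - 713\right) \left(o + 2355\right) = \left(\left(9 + 67\right) - 713\right) \left(406 + 2355\right) = \left(76 - 713\right) 2761 = \left(-637\right) 2761 = -1758757$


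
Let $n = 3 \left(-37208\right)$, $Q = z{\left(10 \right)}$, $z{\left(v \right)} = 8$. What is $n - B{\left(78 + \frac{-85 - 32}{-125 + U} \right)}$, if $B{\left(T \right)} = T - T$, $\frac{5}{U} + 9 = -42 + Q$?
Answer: $-111624$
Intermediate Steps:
$Q = 8$
$U = - \frac{5}{43}$ ($U = \frac{5}{-9 + \left(-42 + 8\right)} = \frac{5}{-9 - 34} = \frac{5}{-43} = 5 \left(- \frac{1}{43}\right) = - \frac{5}{43} \approx -0.11628$)
$n = -111624$
$B{\left(T \right)} = 0$
$n - B{\left(78 + \frac{-85 - 32}{-125 + U} \right)} = -111624 - 0 = -111624 + 0 = -111624$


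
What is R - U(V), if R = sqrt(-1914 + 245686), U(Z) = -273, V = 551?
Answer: 273 + 2*sqrt(60943) ≈ 766.73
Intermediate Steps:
R = 2*sqrt(60943) (R = sqrt(243772) = 2*sqrt(60943) ≈ 493.73)
R - U(V) = 2*sqrt(60943) - 1*(-273) = 2*sqrt(60943) + 273 = 273 + 2*sqrt(60943)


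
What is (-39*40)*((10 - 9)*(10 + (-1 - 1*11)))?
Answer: 3120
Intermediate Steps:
(-39*40)*((10 - 9)*(10 + (-1 - 1*11))) = -1560*(10 + (-1 - 11)) = -1560*(10 - 12) = -1560*(-2) = 3120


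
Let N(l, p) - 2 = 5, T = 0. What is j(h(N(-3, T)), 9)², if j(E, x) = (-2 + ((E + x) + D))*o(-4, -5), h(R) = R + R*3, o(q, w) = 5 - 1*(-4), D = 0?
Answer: 99225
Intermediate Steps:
N(l, p) = 7 (N(l, p) = 2 + 5 = 7)
o(q, w) = 9 (o(q, w) = 5 + 4 = 9)
h(R) = 4*R (h(R) = R + 3*R = 4*R)
j(E, x) = -18 + 9*E + 9*x (j(E, x) = (-2 + ((E + x) + 0))*9 = (-2 + (E + x))*9 = (-2 + E + x)*9 = -18 + 9*E + 9*x)
j(h(N(-3, T)), 9)² = (-18 + 9*(4*7) + 9*9)² = (-18 + 9*28 + 81)² = (-18 + 252 + 81)² = 315² = 99225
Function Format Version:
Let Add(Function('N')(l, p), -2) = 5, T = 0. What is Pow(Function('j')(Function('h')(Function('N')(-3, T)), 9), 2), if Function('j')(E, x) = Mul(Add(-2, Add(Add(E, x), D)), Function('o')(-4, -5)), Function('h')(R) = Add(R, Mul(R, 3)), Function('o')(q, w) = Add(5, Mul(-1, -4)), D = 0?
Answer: 99225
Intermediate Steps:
Function('N')(l, p) = 7 (Function('N')(l, p) = Add(2, 5) = 7)
Function('o')(q, w) = 9 (Function('o')(q, w) = Add(5, 4) = 9)
Function('h')(R) = Mul(4, R) (Function('h')(R) = Add(R, Mul(3, R)) = Mul(4, R))
Function('j')(E, x) = Add(-18, Mul(9, E), Mul(9, x)) (Function('j')(E, x) = Mul(Add(-2, Add(Add(E, x), 0)), 9) = Mul(Add(-2, Add(E, x)), 9) = Mul(Add(-2, E, x), 9) = Add(-18, Mul(9, E), Mul(9, x)))
Pow(Function('j')(Function('h')(Function('N')(-3, T)), 9), 2) = Pow(Add(-18, Mul(9, Mul(4, 7)), Mul(9, 9)), 2) = Pow(Add(-18, Mul(9, 28), 81), 2) = Pow(Add(-18, 252, 81), 2) = Pow(315, 2) = 99225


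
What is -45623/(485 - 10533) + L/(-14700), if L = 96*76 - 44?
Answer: 3049949/753600 ≈ 4.0472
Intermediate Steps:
L = 7252 (L = 7296 - 44 = 7252)
-45623/(485 - 10533) + L/(-14700) = -45623/(485 - 10533) + 7252/(-14700) = -45623/(-10048) + 7252*(-1/14700) = -45623*(-1/10048) - 37/75 = 45623/10048 - 37/75 = 3049949/753600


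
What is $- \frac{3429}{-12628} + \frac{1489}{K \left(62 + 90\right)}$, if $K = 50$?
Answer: $\frac{11215873}{23993200} \approx 0.46746$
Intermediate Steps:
$- \frac{3429}{-12628} + \frac{1489}{K \left(62 + 90\right)} = - \frac{3429}{-12628} + \frac{1489}{50 \left(62 + 90\right)} = \left(-3429\right) \left(- \frac{1}{12628}\right) + \frac{1489}{50 \cdot 152} = \frac{3429}{12628} + \frac{1489}{7600} = \frac{11215873}{23993200}$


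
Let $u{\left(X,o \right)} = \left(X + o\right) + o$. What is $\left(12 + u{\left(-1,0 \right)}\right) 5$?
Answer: $55$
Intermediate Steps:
$u{\left(X,o \right)} = X + 2 o$
$\left(12 + u{\left(-1,0 \right)}\right) 5 = \left(12 + \left(-1 + 2 \cdot 0\right)\right) 5 = \left(12 + \left(-1 + 0\right)\right) 5 = \left(12 - 1\right) 5 = 11 \cdot 5 = 55$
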